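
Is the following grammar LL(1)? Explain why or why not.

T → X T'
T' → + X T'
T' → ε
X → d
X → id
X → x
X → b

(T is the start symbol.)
Yes, the grammar is LL(1).

A grammar is LL(1) if for each non-terminal N with multiple productions, the predict sets of those productions are pairwise disjoint, where PREDICT(N → α) = (FIRST(α) \ {ε}) ∪ (FOLLOW(N) if α ⇒* ε).

Relevant sets:
  FOLLOW(T') = { $ }

For T':
  PREDICT(T' → '+' X T') = { '+' }
  PREDICT(T' → ε) = { $ }
For X:
  PREDICT(X → d) = { 'd' }
  PREDICT(X → id) = { 'id' }
  PREDICT(X → x) = { 'x' }
  PREDICT(X → b) = { 'b' }
T has a single production, so nothing to check there.

All predict sets are disjoint. The grammar IS LL(1).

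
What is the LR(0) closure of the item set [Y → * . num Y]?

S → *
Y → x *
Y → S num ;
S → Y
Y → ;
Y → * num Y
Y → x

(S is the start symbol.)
To compute CLOSURE, for each item [A → α.Bβ] where B is a non-terminal, add [B → .γ] for all productions B → γ; repeat for the newly added items until nothing changes.

Start with: [Y → * . num Y]
The dot precedes the terminal num, so nothing is added.

CLOSURE = { [Y → * . num Y] }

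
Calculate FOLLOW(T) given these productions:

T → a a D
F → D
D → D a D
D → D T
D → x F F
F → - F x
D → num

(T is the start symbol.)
T is the start symbol, so $ ∈ FOLLOW(T).
In D → D T: T is at the end, add FOLLOW(D)

The FOLLOW sets referred to above (computed the same way, to a fixed point):
  FOLLOW(D) = { $, '-', 'a', 'num', 'x' }

Taking the union: FOLLOW(T) = { $, '-', 'a', 'num', 'x' }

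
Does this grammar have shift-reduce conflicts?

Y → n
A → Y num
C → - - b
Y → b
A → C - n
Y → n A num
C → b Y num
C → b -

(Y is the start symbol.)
A shift-reduce conflict occurs when an LR(0) state has both:
  - a complete (reduce) item [A → α .] (dot at the end), and
  - a shift item [B → β . c γ] (dot before a terminal).

Augment with Y' → Y and build the canonical LR(0) collection (I0 = CLOSURE({[Y' → . Y]}), then GOTO on every symbol after a dot until no new states appear). It has 18 states:
  I0: { [Y → . b], [Y → . n A num], [Y → . n], [Y' → . Y] }  — shift
  I1: { [Y' → Y .] }  — accept
  I2: { [Y → b .] }  — reduce
  I3: { [A → . C - n], [A → . Y num], [C → . - - b], [C → . b -], [C → . b Y num], [Y → . b], [Y → . n A num], [Y → . n], [Y → n . A num], [Y → n .] }  — shift, reduce
  I4: { [C → - . - b] }  — shift
  I5: { [Y → n A . num] }  — shift
  I6: { [A → C . - n] }  — shift
  I7: { [A → Y . num] }  — shift
  I8: { [C → b . -], [C → b . Y num], [Y → . b], [Y → . n A num], [Y → . n], [Y → b .] }  — shift, reduce
  I9: { [C → b - .] }  — reduce
  I10: { [C → b Y . num] }  — shift
  I11: { [C → b Y num .] }  — reduce
  I12: { [A → Y num .] }  — reduce
  I13: { [A → C - . n] }  — shift
  I14: { [A → C - n .] }  — reduce
  I15: { [Y → n A num .] }  — reduce
  I16: { [C → - - . b] }  — shift
  I17: { [C → - - b .] }  — reduce

I3 contains reduce item [Y → n .] and shift items [C → . - - b], [C → . b -], [C → . b Y num], [Y → . b], [Y → . n], [Y → . n A num] — shift-reduce conflict.
I8 contains reduce item [Y → b .] and shift items [C → b . -], [Y → . b], [Y → . n], [Y → . n A num] — shift-reduce conflict.

Answer: Yes — I3: [Y → n .] vs [C → . - - b]; I8: [Y → b .] vs [C → b . -]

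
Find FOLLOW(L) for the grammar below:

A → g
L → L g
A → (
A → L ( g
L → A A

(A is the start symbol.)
To compute FOLLOW(L), find every occurrence of L on a right-hand side N → α L β: add FIRST(β) \ {ε}, and if β is empty or nullable also add FOLLOW(N). Iterate to a fixed point.

In L → L g: L is followed by g, add FIRST(g) \ {ε} = { 'g' }
In A → L ( g: L is followed by '(' g, add FIRST('(' g) \ {ε} = { '(' }

Taking the union: FOLLOW(L) = { '(', 'g' }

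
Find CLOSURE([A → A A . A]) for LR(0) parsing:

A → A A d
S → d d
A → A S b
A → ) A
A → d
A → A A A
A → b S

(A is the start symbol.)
To compute CLOSURE, for each item [A → α.Bβ] where B is a non-terminal, add [B → .γ] for all productions B → γ; repeat for the newly added items until nothing changes.

Start with: [A → A A . A]
  [A → A A . A] has the dot before A: add [A → . A A d], [A → . A S b], [A → . ) A], [A → . d], [A → . A A A], [A → . b S]
No further items can be added.

CLOSURE = { [A → . ) A], [A → . A A A], [A → . A A d], [A → . A S b], [A → . b S], [A → . d], [A → A A . A] }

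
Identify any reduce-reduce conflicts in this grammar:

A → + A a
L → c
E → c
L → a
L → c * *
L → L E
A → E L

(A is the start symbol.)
A reduce-reduce conflict occurs when an LR(0) state has two complete items [A → α .] and [B → β .] — both call for a reduction, and with no lookahead the parser cannot choose between them.

Augment with A' → A and build the canonical LR(0) collection (I0 = CLOSURE({[A' → . A]}), then GOTO on every symbol after a dot until no new states appear). It has 13 states:
  I0: { [A → . + A a], [A → . E L], [A' → . A], [E → . c] }  — shift
  I1: { [A → + . A a], [A → . + A a], [A → . E L], [E → . c] }  — shift
  I2: { [A' → A .] }  — accept
  I3: { [A → E . L], [L → . L E], [L → . a], [L → . c * *], [L → . c] }  — shift
  I4: { [E → c .] }  — reduce
  I5: { [A → E L .], [E → . c], [L → L . E] }  — shift, reduce
  I6: { [L → a .] }  — reduce
  I7: { [L → c . * *], [L → c .] }  — shift, reduce
  I8: { [L → c * . *] }  — shift
  I9: { [L → c * * .] }  — reduce
  I10: { [L → L E .] }  — reduce
  I11: { [A → + A . a] }  — shift
  I12: { [A → + A a .] }  — reduce

No state contains more than one complete item.

Answer: No reduce-reduce conflicts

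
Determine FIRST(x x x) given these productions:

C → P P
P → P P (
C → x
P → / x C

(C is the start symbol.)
To compute FIRST(x x x), process the symbols left to right:
Symbol x is a terminal. Add 'x' and stop.
FIRST(x x x) = { 'x' }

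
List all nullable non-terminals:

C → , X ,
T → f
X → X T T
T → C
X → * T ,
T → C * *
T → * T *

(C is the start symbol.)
None

A non-terminal is nullable if it can derive ε (the empty string): either it has an ε-production, or it has a production whose right-hand side consists entirely of nullable non-terminals.

There are no ε-productions, so no non-terminal can derive ε.
No non-terminals are nullable.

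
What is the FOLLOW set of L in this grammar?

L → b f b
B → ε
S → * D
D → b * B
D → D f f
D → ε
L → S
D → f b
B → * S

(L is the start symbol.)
{ $ }

L is the start symbol, so $ ∈ FOLLOW(L).
L does not occur on any right-hand side.

Taking the union: FOLLOW(L) = { $ }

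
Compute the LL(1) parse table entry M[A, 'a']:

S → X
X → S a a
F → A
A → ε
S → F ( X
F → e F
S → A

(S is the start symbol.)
To find M[A, 'a'], we find productions for A where 'a' is in the predict set (PREDICT(N → α) = (FIRST(α) \ {ε}) ∪ (FOLLOW(N) if α ⇒* ε)).

Relevant sets:
  FOLLOW(A) = { $, '(', 'a' }

A → ε: PREDICT = { $, '(', 'a' }
  'a' is in predict set, so this production goes in M[A, 'a']

M[A, 'a'] = A → ε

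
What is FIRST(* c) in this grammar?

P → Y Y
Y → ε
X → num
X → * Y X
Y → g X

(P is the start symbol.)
To compute FIRST(* c), process the symbols left to right:
Symbol * is a terminal. Add '*' and stop.
FIRST(* c) = { '*' }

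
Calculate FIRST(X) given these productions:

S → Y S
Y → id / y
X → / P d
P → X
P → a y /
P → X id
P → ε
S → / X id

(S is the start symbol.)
{ '/' }

From X → / P d:
  - '/' is a terminal: add '/' and stop

Collecting: FIRST(X) = { '/' }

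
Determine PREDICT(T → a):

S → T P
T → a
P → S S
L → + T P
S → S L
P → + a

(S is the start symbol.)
PREDICT(T → a) = (FIRST(RHS) \ {ε}) ∪ (FOLLOW(T) if ε ∈ FIRST(RHS), i.e. RHS ⇒* ε)
FIRST(a) = { 'a' }
ε ∉ FIRST(a), so FOLLOW(T) is not added.
PREDICT(T → a) = { 'a' }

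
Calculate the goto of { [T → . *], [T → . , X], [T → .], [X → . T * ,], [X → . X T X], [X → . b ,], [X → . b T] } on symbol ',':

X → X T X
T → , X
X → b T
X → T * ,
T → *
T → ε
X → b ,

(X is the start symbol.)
GOTO(I, ',') = CLOSURE({ [A → αX.β] : [A → α.Xβ] ∈ I, X = ',' })

Items with dot before ',', with the dot advanced:
  [T → . , X] → [T → , . X]
Closure of the advanced items:
  [T → , . X] has the dot before X: add [X → . X T X], [X → . b T], [X → . T * ,], [X → . b ,]
  [X → . T * ,] has the dot before T: add [T → . , X], [T → . *], [T → .]

GOTO = { [T → , . X], [T → . *], [T → . , X], [T → .], [X → . T * ,], [X → . X T X], [X → . b ,], [X → . b T] }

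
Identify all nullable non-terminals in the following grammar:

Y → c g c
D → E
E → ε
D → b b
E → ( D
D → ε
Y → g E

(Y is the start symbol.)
A non-terminal is nullable if it can derive ε (the empty string): either it has an ε-production, or it has a production whose right-hand side consists entirely of nullable non-terminals.

ε-productions: E → ε, D → ε
So E, D are immediately nullable.
No further non-terminal can be added: every production for the remaining non-terminals contains a terminal or a non-nullable non-terminal.
Nullable = { 'D', 'E' }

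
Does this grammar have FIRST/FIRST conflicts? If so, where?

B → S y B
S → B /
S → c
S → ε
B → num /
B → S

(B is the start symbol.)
Yes. B → S y B / B → num '/' on { 'num' }; B → S y B / B → S on { '/', 'c', 'num', 'y' }; B → num '/' / B → S on { 'num' }; S → B '/' / S → c on { 'c' }

A FIRST/FIRST conflict occurs when two productions N → α and N → β for the same non-terminal have FIRST(α) ∩ FIRST(β) ≠ ∅ (with ε ∈ FIRST of a nullable right-hand side, so two nullable alternatives also conflict).

FIRST sets of the non-terminals at (or reachable through a nullable prefix from) the front of some alternative:
  FIRST(S) = { '/', 'c', 'num', 'y', ε }
  FIRST(B) = { '/', 'c', 'num', 'y', ε }

Productions for B:
  B → S y B: FIRST = { '/', 'c', 'num', 'y' }
  B → num /: FIRST = { 'num' }
  B → S: FIRST = { '/', 'c', 'num', 'y', ε }
Productions for S:
  S → B /: FIRST = { '/', 'c', 'num', 'y' }
  S → c: FIRST = { 'c' }
  S → ε: FIRST = { ε }

Conflict for B: B → S y B and B → num /
  Overlap: { 'num' }
Conflict for B: B → S y B and B → S
  Overlap: { '/', 'c', 'num', 'y' }
Conflict for B: B → num / and B → S
  Overlap: { 'num' }
Conflict for S: S → B / and S → c
  Overlap: { 'c' }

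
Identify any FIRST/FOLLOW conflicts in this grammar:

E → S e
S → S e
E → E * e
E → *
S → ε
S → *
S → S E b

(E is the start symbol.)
Yes. S → S e with FOLLOW(S) on { '*', 'e' }; S → '*' with FOLLOW(S) on { '*' }; S → S E b with FOLLOW(S) on { '*', 'e' }

A FIRST/FOLLOW conflict occurs when a non-terminal N has a nullable alternative N → β (β ⇒* ε) and another alternative N → α with FIRST(α) ∩ FOLLOW(N) ≠ ∅: on such a lookahead the parser cannot decide between expanding α and letting N vanish via β.

Nullable non-terminals: S.
FIRST sets used below: FIRST(S) = { '*', 'e', ε }, FIRST(E) = { '*', 'e' }

S: nullable alternative(s) S → ε; FOLLOW(S) = { '*', 'e' }
  S → S e: FIRST \ {ε} = { '*', 'e' } — overlaps FOLLOW(S) on { '*', 'e' }: CONFLICT
  S → ε: FIRST \ {ε} = { } — this is the only nullable alternative, skip
  S → *: FIRST \ {ε} = { '*' } — overlaps FOLLOW(S) on { '*' }: CONFLICT
  S → S E b: FIRST \ {ε} = { '*', 'e' } — overlaps FOLLOW(S) on { '*', 'e' }: CONFLICT

E has no nullable alternative, so no FIRST/FOLLOW check is needed there.

So the grammar has 3 FIRST/FOLLOW conflicts (marked CONFLICT above).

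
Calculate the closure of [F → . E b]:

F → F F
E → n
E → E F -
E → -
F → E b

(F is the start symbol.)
{ [E → . -], [E → . E F -], [E → . n], [F → . E b] }

To compute CLOSURE, for each item [A → α.Bβ] where B is a non-terminal, add [B → .γ] for all productions B → γ; repeat for the newly added items until nothing changes.

Start with: [F → . E b]
  [F → . E b] has the dot before E: add [E → . n], [E → . E F -], [E → . -]
No further items can be added.

CLOSURE = { [E → . -], [E → . E F -], [E → . n], [F → . E b] }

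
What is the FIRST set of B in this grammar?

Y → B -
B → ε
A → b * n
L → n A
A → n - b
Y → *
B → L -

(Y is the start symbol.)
FIRST sets of the other non-terminals involved (by the same procedure, iterated to a fixed point):
  FIRST(L) = { 'n' }

From B → ε:
  - ε-production, so ε ∈ FIRST(B)
From B → L -:
  - L is a non-terminal: add FIRST(L) \ {ε} = { 'n' }
    L is not nullable, so stop

Collecting: FIRST(B) = { 'n', ε }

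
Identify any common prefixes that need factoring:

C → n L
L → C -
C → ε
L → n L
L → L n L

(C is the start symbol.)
Left-factoring is needed when two productions for the same non-terminal
share a common prefix on the right-hand side.

Productions for C:
  C → n L
  C → ε
Productions for L:
  L → C -
  L → n L
  L → L n L

No common prefixes found.

Answer: No, left-factoring is not needed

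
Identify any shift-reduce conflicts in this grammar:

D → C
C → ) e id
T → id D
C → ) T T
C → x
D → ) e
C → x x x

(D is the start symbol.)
A shift-reduce conflict occurs when an LR(0) state has both:
  - a complete (reduce) item [A → α .] (dot at the end), and
  - a shift item [B → β . c γ] (dot before a terminal).

Augment with D' → D and build the canonical LR(0) collection (I0 = CLOSURE({[D' → . D]}), then GOTO on every symbol after a dot until no new states appear). It has 13 states:
  I0: { [C → . ) T T], [C → . ) e id], [C → . x x x], [C → . x], [D → . ) e], [D → . C], [D' → . D] }  — shift
  I1: { [C → ) . T T], [C → ) . e id], [D → ) . e], [T → . id D] }  — shift
  I2: { [D → C .] }  — reduce
  I3: { [D' → D .] }  — accept
  I4: { [C → x . x x], [C → x .] }  — shift, reduce
  I5: { [C → x x . x] }  — shift
  I6: { [C → x x x .] }  — reduce
  I7: { [C → ) T . T], [T → . id D] }  — shift
  I8: { [C → ) e . id], [D → ) e .] }  — shift, reduce
  I9: { [C → . ) T T], [C → . ) e id], [C → . x x x], [C → . x], [D → . ) e], [D → . C], [T → id . D] }  — shift
  I10: { [T → id D .] }  — reduce
  I11: { [C → ) e id .] }  — reduce
  I12: { [C → ) T T .] }  — reduce

I4 contains reduce item [C → x .] and shift item [C → x . x x] — shift-reduce conflict.
I8 contains reduce item [D → ) e .] and shift item [C → ) e . id] — shift-reduce conflict.

Answer: Yes — I4: [C → x .] vs [C → x . x x]; I8: [D → ) e .] vs [C → ) e . id]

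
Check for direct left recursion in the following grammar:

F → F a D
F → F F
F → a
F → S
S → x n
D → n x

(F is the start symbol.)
F → F a D: LEFT RECURSIVE (starts with F)
F → F F: LEFT RECURSIVE (starts with F)
F → a: starts with a
F → S: starts with S
S → x n: starts with x
D → n x: starts with n

The grammar has direct left recursion on: F.

Answer: Yes, F is left-recursive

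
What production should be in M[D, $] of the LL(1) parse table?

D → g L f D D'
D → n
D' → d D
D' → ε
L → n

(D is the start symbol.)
Empty (error entry)

To find M[D, $], we find productions for D where $ is in the predict set (PREDICT(N → α) = (FIRST(α) \ {ε}) ∪ (FOLLOW(N) if α ⇒* ε)).

D → g L f D D': PREDICT = { 'g' }
D → n: PREDICT = { 'n' }

M[D, $] is empty (no production applies)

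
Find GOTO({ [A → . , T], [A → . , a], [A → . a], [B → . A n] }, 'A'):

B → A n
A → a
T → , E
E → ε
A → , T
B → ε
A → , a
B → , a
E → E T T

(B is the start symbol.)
GOTO(I, 'A') = CLOSURE({ [A → αX.β] : [A → α.Xβ] ∈ I, X = 'A' })

Items with dot before 'A', with the dot advanced:
  [B → . A n] → [B → A . n]
Closure adds nothing (no advanced item has the dot before a non-terminal).

GOTO = { [B → A . n] }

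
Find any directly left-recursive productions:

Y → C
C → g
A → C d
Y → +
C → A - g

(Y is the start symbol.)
Y → C: starts with C
C → g: starts with g
A → C d: starts with C
Y → +: starts with '+'
C → A - g: starts with A

No direct left recursion found.

Answer: No direct left recursion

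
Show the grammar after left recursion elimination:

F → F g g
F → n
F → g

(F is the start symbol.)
F is directly left-recursive. The standard transformation for
  A → A α₁ | ... | A α_m | β₁ | ... | β_n
is
  A  → β₁ A' | ... | β_n A'
  A' → α₁ A' | ... | α_m A' | ε

F → n becomes F → n F'
F → g becomes F → g F'
F → F g g becomes F' → g g F'
Add F' → ε

Resulting grammar:
F → n F'
F → g F'
F' → g g F'
F' → ε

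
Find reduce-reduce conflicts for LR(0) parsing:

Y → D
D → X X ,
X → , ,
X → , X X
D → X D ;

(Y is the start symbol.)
A reduce-reduce conflict occurs when an LR(0) state has two complete items [A → α .] and [B → β .] — both call for a reduction, and with no lookahead the parser cannot choose between them.

Augment with Y' → Y and build the canonical LR(0) collection (I0 = CLOSURE({[Y' → . Y]}), then GOTO on every symbol after a dot until no new states appear). It has 12 states:
  I0: { [D → . X D ;], [D → . X X ,], [X → . , ,], [X → . , X X], [Y → . D], [Y' → . Y] }  — shift
  I1: { [X → , . ,], [X → , . X X], [X → . , ,], [X → . , X X] }  — shift
  I2: { [Y → D .] }  — reduce
  I3: { [D → . X D ;], [D → . X X ,], [D → X . D ;], [D → X . X ,], [X → . , ,], [X → . , X X] }  — shift
  I4: { [Y' → Y .] }  — accept
  I5: { [D → X D . ;] }  — shift
  I6: { [D → . X D ;], [D → . X X ,], [D → X . D ;], [D → X . X ,], [D → X X . ,], [X → . , ,], [X → . , X X] }  — shift
  I7: { [D → X X , .], [X → , . ,], [X → , . X X], [X → . , ,], [X → . , X X] }  — shift, reduce
  I8: { [X → , , .], [X → , . ,], [X → , . X X], [X → . , ,], [X → . , X X] }  — shift, reduce
  I9: { [X → , X . X], [X → . , ,], [X → . , X X] }  — shift
  I10: { [X → , X X .] }  — reduce
  I11: { [D → X D ; .] }  — reduce

No state contains more than one complete item.

Answer: No reduce-reduce conflicts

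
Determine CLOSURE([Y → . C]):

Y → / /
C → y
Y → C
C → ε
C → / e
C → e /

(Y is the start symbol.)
To compute CLOSURE, for each item [A → α.Bβ] where B is a non-terminal, add [B → .γ] for all productions B → γ; repeat for the newly added items until nothing changes.

Start with: [Y → . C]
  [Y → . C] has the dot before C: add [C → . y], [C → .], [C → . / e], [C → . e /]
No further items can be added.

CLOSURE = { [C → . / e], [C → . e /], [C → . y], [C → .], [Y → . C] }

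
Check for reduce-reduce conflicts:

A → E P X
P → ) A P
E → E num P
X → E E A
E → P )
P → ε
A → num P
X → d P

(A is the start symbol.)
A reduce-reduce conflict occurs when an LR(0) state has two complete items [A → α .] and [B → β .] — both call for a reduction, and with no lookahead the parser cannot choose between them.

Augment with A' → A and build the canonical LR(0) collection (I0 = CLOSURE({[A' → . A]}), then GOTO on every symbol after a dot until no new states appear). It has 21 states:
  I0: { [A → . E P X], [A → . num P], [A' → . A], [E → . E num P], [E → . P )], [P → . ) A P], [P → .] }  — shift, reduce
  I1: { [A → . E P X], [A → . num P], [E → . E num P], [E → . P )], [P → ) . A P], [P → . ) A P], [P → .] }  — shift, reduce
  I2: { [A' → A .] }  — accept
  I3: { [A → E . P X], [E → E . num P], [P → . ) A P], [P → .] }  — shift, reduce
  I4: { [E → P . )] }  — shift
  I5: { [A → num . P], [P → . ) A P], [P → .] }  — shift, reduce
  I6: { [A → num P .] }  — reduce
  I7: { [E → P ) .] }  — reduce
  I8: { [A → E P . X], [E → . E num P], [E → . P )], [P → . ) A P], [P → .], [X → . E E A], [X → . d P] }  — shift, reduce
  I9: { [E → E num . P], [P → . ) A P], [P → .] }  — shift, reduce
  I10: { [E → E num P .] }  — reduce
  I11: { [E → . E num P], [E → . P )], [E → E . num P], [P → . ) A P], [P → .], [X → E . E A] }  — shift, reduce
  I12: { [A → E P X .] }  — reduce
  I13: { [P → . ) A P], [P → .], [X → d . P] }  — shift, reduce
  I14: { [X → d P .] }  — reduce
  I15: { [A → . E P X], [A → . num P], [E → . E num P], [E → . P )], [E → E . num P], [P → . ) A P], [P → .], [X → E E . A] }  — shift, reduce
  I16: { [X → E E A .] }  — reduce
  I17: { [A → num . P], [E → E num . P], [P → . ) A P], [P → .] }  — shift, reduce
  I18: { [A → num P .], [E → E num P .] }  — 2 reduces
  I19: { [P → ) A . P], [P → . ) A P], [P → .] }  — shift, reduce
  I20: { [P → ) A P .] }  — reduce

I18 contains complete items [A → num P .], [E → E num P .] — reduce-reduce conflict.

Answer: Yes — I18: [A → num P .] vs [E → E num P .]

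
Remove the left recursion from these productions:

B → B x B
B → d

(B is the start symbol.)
B → d B'
B' → x B B'
B' → ε

B is directly left-recursive. The standard transformation for
  A → A α₁ | ... | A α_m | β₁ | ... | β_n
is
  A  → β₁ A' | ... | β_n A'
  A' → α₁ A' | ... | α_m A' | ε

B → d becomes B → d B'
B → B x B becomes B' → x B B'
Add B' → ε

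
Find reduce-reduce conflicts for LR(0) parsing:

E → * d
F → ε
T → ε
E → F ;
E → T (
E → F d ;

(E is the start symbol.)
Yes — I0: [F → .] vs [T → .]

A reduce-reduce conflict occurs when an LR(0) state has two complete items [A → α .] and [B → β .] — both call for a reduction, and with no lookahead the parser cannot choose between them.

Augment with E' → E and build the canonical LR(0) collection (I0 = CLOSURE({[E' → . E]}), then GOTO on every symbol after a dot until no new states appear). It has 10 states:
  I0: { [E → . * d], [E → . F ;], [E → . F d ;], [E → . T (], [E' → . E], [F → .], [T → .] }  — shift, 2 reduces
  I1: { [E → * . d] }  — shift
  I2: { [E' → E .] }  — accept
  I3: { [E → F . ;], [E → F . d ;] }  — shift
  I4: { [E → T . (] }  — shift
  I5: { [E → T ( .] }  — reduce
  I6: { [E → F ; .] }  — reduce
  I7: { [E → F d . ;] }  — shift
  I8: { [E → F d ; .] }  — reduce
  I9: { [E → * d .] }  — reduce

I0 contains complete items [F → .], [T → .] — reduce-reduce conflict.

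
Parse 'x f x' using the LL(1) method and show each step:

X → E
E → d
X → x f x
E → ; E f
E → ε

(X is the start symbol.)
Stack is shown with the top on the left.

Stack    Input    Action
------------------------
X $      x f x $  output X → x f x
x f x $  x f x $  match 'x'
f x $    f x $    match 'f'
x $      x $      match 'x'
$        $        accept

The string is accepted.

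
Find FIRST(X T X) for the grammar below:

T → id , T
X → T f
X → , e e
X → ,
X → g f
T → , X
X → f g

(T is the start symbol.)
{ ',', 'f', 'g', 'id' }

FIRST sets of the non-terminals involved (from the grammar, by fixed-point iteration):
  FIRST(X) = { ',', 'f', 'g', 'id' }

To compute FIRST(X T X), process the symbols left to right:
Symbol X is a non-terminal. Add FIRST(X) \ {ε} = { ',', 'f', 'g', 'id' }
X is not nullable (ε ∉ FIRST(X)), so stop here.
FIRST(X T X) = { ',', 'f', 'g', 'id' }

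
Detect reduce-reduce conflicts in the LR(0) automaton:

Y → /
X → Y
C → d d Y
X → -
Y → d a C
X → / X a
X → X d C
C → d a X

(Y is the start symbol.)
A reduce-reduce conflict occurs when an LR(0) state has two complete items [A → α .] and [B → β .] — both call for a reduction, and with no lookahead the parser cannot choose between them.

Augment with Y' → Y and build the canonical LR(0) collection (I0 = CLOSURE({[Y' → . Y]}), then GOTO on every symbol after a dot until no new states appear). It has 18 states:
  I0: { [Y → . /], [Y → . d a C], [Y' → . Y] }  — shift
  I1: { [Y → / .] }  — reduce
  I2: { [Y' → Y .] }  — accept
  I3: { [Y → d . a C] }  — shift
  I4: { [C → . d a X], [C → . d d Y], [Y → d a . C] }  — shift
  I5: { [Y → d a C .] }  — reduce
  I6: { [C → d . a X], [C → d . d Y] }  — shift
  I7: { [C → d a . X], [X → . -], [X → . / X a], [X → . X d C], [X → . Y], [Y → . /], [Y → . d a C] }  — shift
  I8: { [C → d d . Y], [Y → . /], [Y → . d a C] }  — shift
  I9: { [C → d d Y .] }  — reduce
  I10: { [X → - .] }  — reduce
  I11: { [X → . -], [X → . / X a], [X → . X d C], [X → . Y], [X → / . X a], [Y → . /], [Y → . d a C], [Y → / .] }  — shift, reduce
  I12: { [C → d a X .], [X → X . d C] }  — shift, reduce
  I13: { [X → Y .] }  — reduce
  I14: { [C → . d a X], [C → . d d Y], [X → X d . C] }  — shift
  I15: { [X → X d C .] }  — reduce
  I16: { [X → / X . a], [X → X . d C] }  — shift
  I17: { [X → / X a .] }  — reduce

No state contains more than one complete item.

Answer: No reduce-reduce conflicts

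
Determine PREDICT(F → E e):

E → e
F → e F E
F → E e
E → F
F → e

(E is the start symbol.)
PREDICT(F → E e) = (FIRST(RHS) \ {ε}) ∪ (FOLLOW(F) if ε ∈ FIRST(RHS), i.e. RHS ⇒* ε)
FIRST(E) = { 'e' }
FIRST(E e) = { 'e' }
ε ∉ FIRST(E e), so FOLLOW(F) is not added.
PREDICT(F → E e) = { 'e' }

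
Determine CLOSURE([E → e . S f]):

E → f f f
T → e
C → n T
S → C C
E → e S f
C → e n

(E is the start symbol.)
To compute CLOSURE, for each item [A → α.Bβ] where B is a non-terminal, add [B → .γ] for all productions B → γ; repeat for the newly added items until nothing changes.

Start with: [E → e . S f]
  [E → e . S f] has the dot before S: add [S → . C C]
  [S → . C C] has the dot before C: add [C → . n T], [C → . e n]
No further items can be added.

CLOSURE = { [C → . e n], [C → . n T], [E → e . S f], [S → . C C] }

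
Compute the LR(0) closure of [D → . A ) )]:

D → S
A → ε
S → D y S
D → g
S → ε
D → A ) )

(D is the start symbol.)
{ [A → .], [D → . A ) )] }

Start with: [D → . A ) )]
  [D → . A ) )] has the dot before A: add [A → .]
No further items can be added.

CLOSURE = { [A → .], [D → . A ) )] }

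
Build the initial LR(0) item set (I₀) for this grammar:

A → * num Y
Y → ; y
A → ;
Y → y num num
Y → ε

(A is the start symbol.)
First, augment the grammar with A' → A
I₀ = CLOSURE({ [A' → . A] }):
  [A' → . A] has the dot before A: add [A → . * num Y], [A → . ;]
No further items can be added.

I₀ = { [A → . * num Y], [A → . ;], [A' → . A] }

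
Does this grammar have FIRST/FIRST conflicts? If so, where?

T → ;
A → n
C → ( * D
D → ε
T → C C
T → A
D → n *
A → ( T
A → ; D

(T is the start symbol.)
FIRST sets of the non-terminals at (or reachable through a nullable prefix from) the front of some alternative:
  FIRST(C) = { '(' }
  FIRST(A) = { '(', ';', 'n' }

Productions for T:
  T → ;: FIRST = { ';' }
  T → C C: FIRST = { '(' }
  T → A: FIRST = { '(', ';', 'n' }
Productions for A:
  A → n: FIRST = { 'n' }
  A → ( T: FIRST = { '(' }
  A → ; D: FIRST = { ';' }
Productions for D:
  D → ε: FIRST = { ε }
  D → n *: FIRST = { 'n' }
C has only one production, so no FIRST/FIRST conflict is possible there.

Conflict for T: T → ; and T → A
  Overlap: { ';' }
Conflict for T: T → C C and T → A
  Overlap: { '(' }

Answer: Yes. T → ';' / T → A on { ';' }; T → C C / T → A on { '(' }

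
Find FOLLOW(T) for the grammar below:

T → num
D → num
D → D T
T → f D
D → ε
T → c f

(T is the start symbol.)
To compute FOLLOW(T), find every occurrence of T on a right-hand side N → α T β: add FIRST(β) \ {ε}, and if β is empty or nullable also add FOLLOW(N). Iterate to a fixed point.

T is the start symbol, so $ ∈ FOLLOW(T).
In D → D T: T is at the end, add FOLLOW(D)

The FOLLOW sets referred to above (computed the same way, to a fixed point):
  FOLLOW(D) = { $, 'c', 'f', 'num' }

Taking the union: FOLLOW(T) = { $, 'c', 'f', 'num' }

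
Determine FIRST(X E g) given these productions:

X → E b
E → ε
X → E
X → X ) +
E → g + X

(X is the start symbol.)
FIRST sets of the non-terminals involved (from the grammar, by fixed-point iteration):
  FIRST(X) = { ')', 'b', 'g', ε }
  FIRST(E) = { 'g', ε }

To compute FIRST(X E g), process the symbols left to right:
Symbol X is a non-terminal. Add FIRST(X) \ {ε} = { ')', 'b', 'g' }
X is nullable (ε ∈ FIRST(X)), continue to the next symbol.
Symbol E is a non-terminal. Add FIRST(E) \ {ε} = { 'g' }
E is nullable (ε ∈ FIRST(E)), continue to the next symbol.
Symbol g is a terminal. Add 'g' and stop.
FIRST(X E g) = { ')', 'b', 'g' }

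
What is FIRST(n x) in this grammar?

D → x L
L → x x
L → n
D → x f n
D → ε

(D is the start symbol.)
{ 'n' }

To compute FIRST(n x), process the symbols left to right:
Symbol n is a terminal. Add 'n' and stop.
FIRST(n x) = { 'n' }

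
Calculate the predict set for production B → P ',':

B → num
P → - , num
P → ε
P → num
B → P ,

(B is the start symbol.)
PREDICT(B → P ',') = (FIRST(RHS) \ {ε}) ∪ (FOLLOW(B) if ε ∈ FIRST(RHS), i.e. RHS ⇒* ε)
FIRST(P) = { '-', 'num', ε }
FIRST(P ',') = { ',', '-', 'num' }
ε ∉ FIRST(P ','), so FOLLOW(B) is not added.
PREDICT(B → P ',') = { ',', '-', 'num' }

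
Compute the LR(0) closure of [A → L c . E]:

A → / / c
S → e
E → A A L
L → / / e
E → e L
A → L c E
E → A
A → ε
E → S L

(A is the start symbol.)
To compute CLOSURE, for each item [A → α.Bβ] where B is a non-terminal, add [B → .γ] for all productions B → γ; repeat for the newly added items until nothing changes.

Start with: [A → L c . E]
  [A → L c . E] has the dot before E: add [E → . A A L], [E → . e L], [E → . A], [E → . S L]
  [E → . A A L] has the dot before A: add [A → . / / c], [A → . L c E], [A → .]
  [E → . S L] has the dot before S: add [S → . e]
  [A → . L c E] has the dot before L: add [L → . / / e]
No further items can be added.

CLOSURE = { [A → . / / c], [A → . L c E], [A → .], [A → L c . E], [E → . A A L], [E → . A], [E → . S L], [E → . e L], [L → . / / e], [S → . e] }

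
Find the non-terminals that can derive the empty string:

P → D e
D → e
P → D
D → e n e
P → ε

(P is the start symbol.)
A non-terminal is nullable if it can derive ε (the empty string): either it has an ε-production, or it has a production whose right-hand side consists entirely of nullable non-terminals.

ε-productions: P → ε
So P is immediately nullable.
No further non-terminal can be added: every production for the remaining non-terminals contains a terminal or a non-nullable non-terminal.
Nullable = { 'P' }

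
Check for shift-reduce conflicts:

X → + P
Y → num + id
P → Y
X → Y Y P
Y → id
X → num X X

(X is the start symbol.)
Augment with X' → X and build the canonical LR(0) collection (I0 = CLOSURE({[X' → . X]}), then GOTO on every symbol after a dot until no new states appear). It has 17 states:
  I0: { [X → . + P], [X → . Y Y P], [X → . num X X], [X' → . X], [Y → . id], [Y → . num + id] }  — shift
  I1: { [P → . Y], [X → + . P], [Y → . id], [Y → . num + id] }  — shift
  I2: { [X' → X .] }  — accept
  I3: { [X → Y . Y P], [Y → . id], [Y → . num + id] }  — shift
  I4: { [Y → id .] }  — reduce
  I5: { [X → . + P], [X → . Y Y P], [X → . num X X], [X → num . X X], [Y → . id], [Y → . num + id], [Y → num . + id] }  — shift
  I6: { [P → . Y], [X → + . P], [Y → . id], [Y → . num + id], [Y → num + . id] }  — shift
  I7: { [X → . + P], [X → . Y Y P], [X → . num X X], [X → num X . X], [Y → . id], [Y → . num + id] }  — shift
  I8: { [X → num X X .] }  — reduce
  I9: { [X → + P .] }  — reduce
  I10: { [P → Y .] }  — reduce
  I11: { [Y → id .], [Y → num + id .] }  — 2 reduces
  I12: { [Y → num . + id] }  — shift
  I13: { [Y → num + . id] }  — shift
  I14: { [Y → num + id .] }  — reduce
  I15: { [P → . Y], [X → Y Y . P], [Y → . id], [Y → . num + id] }  — shift
  I16: { [X → Y Y P .] }  — reduce

No state contains both a complete item and a shift item.

Answer: No shift-reduce conflicts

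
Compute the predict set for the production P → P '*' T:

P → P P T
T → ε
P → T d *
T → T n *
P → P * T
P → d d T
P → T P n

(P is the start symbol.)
{ 'd', 'n' }

PREDICT(P → P '*' T) = (FIRST(RHS) \ {ε}) ∪ (FOLLOW(P) if ε ∈ FIRST(RHS), i.e. RHS ⇒* ε)
FIRST(P) = { 'd', 'n' }
FIRST(P '*' T) = { 'd', 'n' }
ε ∉ FIRST(P '*' T), so FOLLOW(P) is not added.
PREDICT(P → P '*' T) = { 'd', 'n' }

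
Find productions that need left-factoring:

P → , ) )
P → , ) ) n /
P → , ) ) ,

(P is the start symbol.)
Left-factoring is needed when two productions for the same non-terminal
share a common prefix on the right-hand side.

Productions for P:
  P → , ) )
  P → , ) ) n /
  P → , ) ) ,

Found common prefix ', ) )' in productions for P

Answer: Yes, P has productions with common prefix ', ) )'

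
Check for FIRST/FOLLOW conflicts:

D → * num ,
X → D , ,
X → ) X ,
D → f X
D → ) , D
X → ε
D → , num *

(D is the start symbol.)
A FIRST/FOLLOW conflict occurs when a non-terminal N has a nullable alternative N → β (β ⇒* ε) and another alternative N → α with FIRST(α) ∩ FOLLOW(N) ≠ ∅: on such a lookahead the parser cannot decide between expanding α and letting N vanish via β.

Nullable non-terminals: X.
FIRST sets used below: FIRST(D) = { ')', '*', ',', 'f' }

X: nullable alternative(s) X → ε; FOLLOW(X) = { $, ',' }
  X → D , ,: FIRST \ {ε} = { ')', '*', ',', 'f' } — overlaps FOLLOW(X) on { ',' }: CONFLICT
  X → ) X ,: FIRST \ {ε} = { ')' } — disjoint from FOLLOW(X)
  X → ε: FIRST \ {ε} = { } — this is the only nullable alternative, skip

D has no nullable alternative, so no FIRST/FOLLOW check is needed there.

So the grammar has 1 FIRST/FOLLOW conflict (marked CONFLICT above).

Answer: Yes. X → D ',' ',' with FOLLOW(X) on { ',' }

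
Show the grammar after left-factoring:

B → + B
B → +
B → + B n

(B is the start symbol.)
Left-factoring transforms A → αβ₁ | αβ₂ into A → αA' and A' → β₁ | β₂
(α is the longest common prefix among the alternatives). Repeat until
no nonterminal has two alternatives with a common prefix.

Round 1: B has alternatives sharing prefix '+'. Introduce B': B → + B'
  Add: B' → B
  Add: B' → ε
  Add: B' → B n

Round 2: B' has alternatives sharing prefix 'B'. Introduce B'': B' → B B''
  Add: B'' → ε
  Add: B'' → n

No remaining common prefixes — done.

Resulting grammar:
B → + B'
B' → B B''
B'' → ε
B'' → n
B' → ε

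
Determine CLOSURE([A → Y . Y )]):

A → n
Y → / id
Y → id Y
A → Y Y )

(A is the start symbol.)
Start with: [A → Y . Y )]
  [A → Y . Y )] has the dot before Y: add [Y → . / id], [Y → . id Y]
No further items can be added.

CLOSURE = { [A → Y . Y )], [Y → . / id], [Y → . id Y] }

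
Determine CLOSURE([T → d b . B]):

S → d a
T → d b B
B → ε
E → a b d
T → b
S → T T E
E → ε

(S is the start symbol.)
{ [B → .], [T → d b . B] }

Start with: [T → d b . B]
  [T → d b . B] has the dot before B: add [B → .]
No further items can be added.

CLOSURE = { [B → .], [T → d b . B] }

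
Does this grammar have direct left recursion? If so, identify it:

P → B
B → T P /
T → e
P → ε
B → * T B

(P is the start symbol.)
P → B: starts with B
B → T P /: starts with T
T → e: starts with e
P → ε: starts with ε
B → * T B: starts with '*'

No direct left recursion found.

Answer: No direct left recursion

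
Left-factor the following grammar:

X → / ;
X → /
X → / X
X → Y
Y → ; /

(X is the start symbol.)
Left-factoring transforms A → αβ₁ | αβ₂ into A → αA' and A' → β₁ | β₂
(α is the longest common prefix among the alternatives). Repeat until
no nonterminal has two alternatives with a common prefix.

Round 1: X has alternatives sharing prefix '/'. Introduce X': X → / X'
  Add: X' → ;
  Add: X' → ε
  Add: X' → X

No remaining common prefixes — done.

Resulting grammar:
X → / X'
X' → ;
X' → ε
X' → X
X → Y
Y → ; /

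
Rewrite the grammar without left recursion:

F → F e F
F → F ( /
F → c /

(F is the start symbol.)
F is directly left-recursive. The standard transformation for
  A → A α₁ | ... | A α_m | β₁ | ... | β_n
is
  A  → β₁ A' | ... | β_n A'
  A' → α₁ A' | ... | α_m A' | ε

F → c / becomes F → c / F'
F → F e F becomes F' → e F F'
F → F ( / becomes F' → ( / F'
Add F' → ε

Resulting grammar:
F → c / F'
F' → e F F'
F' → ( / F'
F' → ε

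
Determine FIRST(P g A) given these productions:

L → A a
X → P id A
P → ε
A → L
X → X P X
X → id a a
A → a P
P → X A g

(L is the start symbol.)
FIRST sets of the non-terminals involved (from the grammar, by fixed-point iteration):
  FIRST(P) = { 'id', ε }

To compute FIRST(P g A), process the symbols left to right:
Symbol P is a non-terminal. Add FIRST(P) \ {ε} = { 'id' }
P is nullable (ε ∈ FIRST(P)), continue to the next symbol.
Symbol g is a terminal. Add 'g' and stop.
FIRST(P g A) = { 'g', 'id' }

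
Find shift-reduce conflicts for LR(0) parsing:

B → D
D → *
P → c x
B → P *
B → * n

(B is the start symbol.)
Yes — I1: [D → * .] vs [B → * . n]

A shift-reduce conflict occurs when an LR(0) state has both:
  - a complete (reduce) item [A → α .] (dot at the end), and
  - a shift item [B → β . c γ] (dot before a terminal).

Augment with B' → B and build the canonical LR(0) collection (I0 = CLOSURE({[B' → . B]}), then GOTO on every symbol after a dot until no new states appear). It has 9 states:
  I0: { [B → . * n], [B → . D], [B → . P *], [B' → . B], [D → . *], [P → . c x] }  — shift
  I1: { [B → * . n], [D → * .] }  — shift, reduce
  I2: { [B' → B .] }  — accept
  I3: { [B → D .] }  — reduce
  I4: { [B → P . *] }  — shift
  I5: { [P → c . x] }  — shift
  I6: { [P → c x .] }  — reduce
  I7: { [B → P * .] }  — reduce
  I8: { [B → * n .] }  — reduce

I1 contains reduce item [D → * .] and shift item [B → * . n] — shift-reduce conflict.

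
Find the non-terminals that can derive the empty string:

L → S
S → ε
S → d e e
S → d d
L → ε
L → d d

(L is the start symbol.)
A non-terminal is nullable if it can derive ε (the empty string): either it has an ε-production, or it has a production whose right-hand side consists entirely of nullable non-terminals.

ε-productions: S → ε, L → ε
So S, L are immediately nullable.
Every non-terminal is now nullable.
Nullable = { 'L', 'S' }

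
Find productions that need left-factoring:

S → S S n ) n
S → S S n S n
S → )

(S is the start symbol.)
Left-factoring is needed when two productions for the same non-terminal
share a common prefix on the right-hand side.

Productions for S:
  S → S S n ) n
  S → S S n S n
  S → )

Found common prefix 'S S n' in productions for S

Answer: Yes, S has productions with common prefix 'S S n'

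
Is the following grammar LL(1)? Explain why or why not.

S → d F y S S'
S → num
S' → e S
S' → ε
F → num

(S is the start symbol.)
No. Predict set conflict for S': { 'e' }

Relevant sets:
  FOLLOW(S') = { $, 'e' }

For S:
  PREDICT(S → d F y S S') = { 'd' }
  PREDICT(S → num) = { 'num' }
For S':
  PREDICT(S' → e S) = { 'e' }
  PREDICT(S' → ε) = { $, 'e' }
F has a single production, so nothing to check there.

Conflict found: Predict set conflict for S': { 'e' }
The grammar is NOT LL(1).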